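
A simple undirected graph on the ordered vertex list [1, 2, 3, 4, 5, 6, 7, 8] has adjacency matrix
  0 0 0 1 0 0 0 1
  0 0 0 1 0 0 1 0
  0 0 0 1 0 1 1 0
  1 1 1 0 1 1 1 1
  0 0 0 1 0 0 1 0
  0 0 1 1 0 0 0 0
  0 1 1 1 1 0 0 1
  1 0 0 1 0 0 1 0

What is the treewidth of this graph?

A width-2 tree decomposition is:
Bags: B1 = {3, 4, 7}  B2 = {2, 4, 7}  B3 = {4, 7, 8}  B4 = {4, 5, 7}  B5 = {1, 4, 8}  B6 = {3, 4, 6}
Tree: B1–B2, B2–B3, B2–B4, B3–B5, B1–B6
Each bag holds 3 vertices, so the decomposition has width 2, which upper-bounds the treewidth. For the lower bound, the 3 vertices {1, 4, 8} are pairwise adjacent, and any tree decomposition puts a clique entirely inside one bag — forcing width ≥ 2. Hence tw(G) = 2 exactly.

2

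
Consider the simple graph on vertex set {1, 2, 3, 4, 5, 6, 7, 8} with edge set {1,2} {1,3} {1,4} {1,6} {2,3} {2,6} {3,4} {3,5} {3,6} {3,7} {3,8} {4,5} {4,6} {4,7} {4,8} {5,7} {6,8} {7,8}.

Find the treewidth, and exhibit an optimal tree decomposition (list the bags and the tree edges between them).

Treewidth 3.
One optimal decomposition is:
Bags: B1 = {3, 4, 6, 8}  B2 = {3, 4, 7, 8}  B3 = {1, 3, 4, 6}  B4 = {1, 2, 3, 6}  B5 = {3, 4, 5, 7}
Tree: B1–B2, B1–B3, B3–B4, B2–B5

Every bag has size at most 4, so the width is 4 − 1 = 3 and tw(G) ≤ 3. On the other hand G contains the 4-clique {1, 2, 3, 6}. A clique must lie in a single bag of any decomposition, so no decomposition can have width below 3. The upper and lower bounds meet at 3, so that is the treewidth.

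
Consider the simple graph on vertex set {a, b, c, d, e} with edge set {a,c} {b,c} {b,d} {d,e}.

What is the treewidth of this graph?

A width-1 tree decomposition is:
Bags: B1 = {a, c}  B2 = {b, c}  B3 = {b, d}  B4 = {d, e}
Tree: B1–B2, B2–B3, B3–B4
The largest bag has 2 vertices, giving width 1; this decomposition certifies tw(G) ≤ 1. Since G has at least one edge (e.g. a–c), it is not an edgeless graph, so tw(G) ≥ 1. Hence tw(G) = 1 exactly.

1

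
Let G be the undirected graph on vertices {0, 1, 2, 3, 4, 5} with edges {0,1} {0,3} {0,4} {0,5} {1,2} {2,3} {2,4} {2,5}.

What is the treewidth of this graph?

A width-2 tree decomposition is:
Bags: B1 = {0, 2, 3}  B2 = {0, 1, 2}  B3 = {0, 2, 5}  B4 = {0, 2, 4}
Tree: B1–B2, B2–B3, B3–B4
Each bag holds 3 vertices, so the decomposition has width 2, which upper-bounds the treewidth. For the lower bound, G contains the cycle 2–3–0–1–2, so G is not a forest; only forests have treewidth ≤ 1, hence tw(G) ≥ 2. Therefore the treewidth is 2.

2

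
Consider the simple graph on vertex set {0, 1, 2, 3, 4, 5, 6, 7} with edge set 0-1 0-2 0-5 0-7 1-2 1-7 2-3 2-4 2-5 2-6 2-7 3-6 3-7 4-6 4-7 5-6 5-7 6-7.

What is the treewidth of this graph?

A width-3 tree decomposition is:
Bags: B1 = {2, 3, 6, 7}  B2 = {2, 5, 6, 7}  B3 = {0, 2, 5, 7}  B4 = {0, 1, 2, 7}  B5 = {2, 4, 6, 7}
Tree: B1–B2, B2–B3, B3–B4, B1–B5
Each bag holds 4 vertices, so the decomposition has width 3, which upper-bounds the treewidth. For the lower bound, the 4 vertices {0, 1, 2, 7} are pairwise adjacent, and any tree decomposition puts a clique entirely inside one bag — forcing width ≥ 3. Therefore the treewidth is 3.

3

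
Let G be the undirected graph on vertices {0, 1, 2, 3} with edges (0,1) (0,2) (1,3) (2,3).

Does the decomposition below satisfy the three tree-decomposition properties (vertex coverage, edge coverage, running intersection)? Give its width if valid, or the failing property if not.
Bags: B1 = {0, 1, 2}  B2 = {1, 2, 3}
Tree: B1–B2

Yes; width 2.

Every vertex of G appears in some bag (union = {0, 1, 2, 3}); every edge is covered by a bag; and for each vertex v the set of bags containing v is connected in the bag tree. The decomposition is therefore valid. The largest bag has 3 vertices, so the width is 2.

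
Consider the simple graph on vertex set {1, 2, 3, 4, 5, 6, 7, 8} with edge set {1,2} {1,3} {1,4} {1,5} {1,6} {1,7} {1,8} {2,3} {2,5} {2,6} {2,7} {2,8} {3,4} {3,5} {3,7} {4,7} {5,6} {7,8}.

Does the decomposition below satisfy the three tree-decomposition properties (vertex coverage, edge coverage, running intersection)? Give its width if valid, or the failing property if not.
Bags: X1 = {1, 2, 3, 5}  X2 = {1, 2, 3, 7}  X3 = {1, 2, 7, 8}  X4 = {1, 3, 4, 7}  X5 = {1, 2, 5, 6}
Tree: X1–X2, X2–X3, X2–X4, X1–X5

Every vertex of G appears in some bag (union = {1, 2, 3, 4, 5, 6, 7, 8}); every edge is covered by a bag; and for each vertex v the set of bags containing v is connected in the bag tree. The decomposition is therefore valid. The largest bag has 4 vertices, so the width is 3.

Yes; width 3.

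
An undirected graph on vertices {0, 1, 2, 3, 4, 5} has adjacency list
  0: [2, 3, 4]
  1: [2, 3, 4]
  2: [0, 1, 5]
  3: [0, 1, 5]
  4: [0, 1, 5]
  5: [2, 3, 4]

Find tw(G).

A width-3 tree decomposition is:
Bags: B1 = {2, 3, 4, 5}  B2 = {0, 2, 3, 4}  B3 = {1, 2, 3, 4}
Tree: B1–B2, B2–B3
Every bag has size at most 4, so the width is 4 − 1 = 3 and tw(G) ≤ 3. For the lower bound: the 4 vertex sets {2,5}, {0,4}, {3}, {1} are disjoint, each induces a connected subgraph, and every pair is joined by at least one edge of G. Contracting each set to a single vertex therefore yields K_{4} as a minor, and since treewidth is minor-monotone, tw(G) ≥ tw(K_{4}) = 3. Hence tw(G) = 3 exactly.

3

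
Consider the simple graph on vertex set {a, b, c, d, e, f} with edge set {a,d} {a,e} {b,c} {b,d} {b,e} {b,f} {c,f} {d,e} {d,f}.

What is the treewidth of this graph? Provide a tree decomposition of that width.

Treewidth 2.
One optimal decomposition is:
Bags: B1 = {b, d, e}  B2 = {b, d, f}  B3 = {b, c, f}  B4 = {a, d, e}
Tree: B1–B2, B2–B3, B1–B4

Each bag holds 3 vertices, so the decomposition has width 2, which upper-bounds the treewidth. For the lower bound, the 3 vertices {a, d, e} are pairwise adjacent, and any tree decomposition puts a clique entirely inside one bag — forcing width ≥ 2. Therefore the treewidth is 2.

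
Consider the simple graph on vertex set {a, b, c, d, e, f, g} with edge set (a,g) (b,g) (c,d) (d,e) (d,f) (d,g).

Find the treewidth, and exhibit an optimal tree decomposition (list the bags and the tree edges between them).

Treewidth 1.
One optimal decomposition is:
Bags: B1 = {d, f}  B2 = {c, d}  B3 = {d, g}  B4 = {d, e}  B5 = {a, g}  B6 = {b, g}
Tree: B1–B2, B2–B3, B3–B4, B3–B5, B3–B6

Each bag holds 2 vertices, so the decomposition has width 1, which upper-bounds the treewidth. Any graph with an edge has treewidth ≥ 1, and G has the edge f–d. The upper and lower bounds meet at 1, so that is the treewidth.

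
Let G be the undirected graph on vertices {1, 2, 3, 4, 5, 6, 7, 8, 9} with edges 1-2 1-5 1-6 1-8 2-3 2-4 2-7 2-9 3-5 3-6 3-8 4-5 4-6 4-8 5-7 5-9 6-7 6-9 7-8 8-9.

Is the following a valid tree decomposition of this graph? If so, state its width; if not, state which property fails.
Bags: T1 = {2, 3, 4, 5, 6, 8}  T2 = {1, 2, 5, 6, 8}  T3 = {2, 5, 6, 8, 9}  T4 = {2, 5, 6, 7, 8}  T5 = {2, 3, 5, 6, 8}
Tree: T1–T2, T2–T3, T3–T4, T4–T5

No — bags containing vertex 3 are not connected in the tree.

A tree decomposition must satisfy three properties: every vertex lies in some bag; for every edge, both endpoints lie together in some bag; and for every vertex, the bags containing it form a connected subtree. Here bags containing vertex 3 are not connected in the tree, so the decomposition is invalid.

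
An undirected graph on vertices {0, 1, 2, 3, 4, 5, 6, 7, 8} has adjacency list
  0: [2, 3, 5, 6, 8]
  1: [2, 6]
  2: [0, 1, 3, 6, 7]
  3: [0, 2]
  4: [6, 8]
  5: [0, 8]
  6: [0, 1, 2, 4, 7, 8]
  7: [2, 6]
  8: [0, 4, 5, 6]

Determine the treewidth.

A width-2 tree decomposition is:
Bags: B1 = {0, 6, 8}  B2 = {0, 2, 6}  B3 = {1, 2, 6}  B4 = {0, 2, 3}  B5 = {4, 6, 8}  B6 = {2, 6, 7}  B7 = {0, 5, 8}
Tree: B1–B2, B2–B3, B2–B4, B1–B5, B3–B6, B1–B7
Every bag has size at most 3, so the width is 3 − 1 = 2 and tw(G) ≤ 2. Conversely, {0, 2, 3} is a clique of size 3, and the vertices of any clique must share a bag in every tree decomposition; so some bag has ≥ 3 vertices and tw(G) ≥ 2. The upper and lower bounds meet at 2, so that is the treewidth.

2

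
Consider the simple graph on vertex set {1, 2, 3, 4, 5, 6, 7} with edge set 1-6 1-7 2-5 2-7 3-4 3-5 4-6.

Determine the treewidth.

2

A width-2 tree decomposition is:
Bags: B1 = {1, 2, 7}  B2 = {1, 2, 6}  B3 = {2, 4, 6}  B4 = {2, 3, 4}  B5 = {2, 3, 5}
Tree: B1–B2, B2–B3, B3–B4, B4–B5
The largest bag has 3 vertices, giving width 2; this decomposition certifies tw(G) ≤ 2. The edges 2–7–1–6–4–3–5–2 form a cycle, so G is not a tree and its treewidth is at least 2. Therefore the treewidth is 2.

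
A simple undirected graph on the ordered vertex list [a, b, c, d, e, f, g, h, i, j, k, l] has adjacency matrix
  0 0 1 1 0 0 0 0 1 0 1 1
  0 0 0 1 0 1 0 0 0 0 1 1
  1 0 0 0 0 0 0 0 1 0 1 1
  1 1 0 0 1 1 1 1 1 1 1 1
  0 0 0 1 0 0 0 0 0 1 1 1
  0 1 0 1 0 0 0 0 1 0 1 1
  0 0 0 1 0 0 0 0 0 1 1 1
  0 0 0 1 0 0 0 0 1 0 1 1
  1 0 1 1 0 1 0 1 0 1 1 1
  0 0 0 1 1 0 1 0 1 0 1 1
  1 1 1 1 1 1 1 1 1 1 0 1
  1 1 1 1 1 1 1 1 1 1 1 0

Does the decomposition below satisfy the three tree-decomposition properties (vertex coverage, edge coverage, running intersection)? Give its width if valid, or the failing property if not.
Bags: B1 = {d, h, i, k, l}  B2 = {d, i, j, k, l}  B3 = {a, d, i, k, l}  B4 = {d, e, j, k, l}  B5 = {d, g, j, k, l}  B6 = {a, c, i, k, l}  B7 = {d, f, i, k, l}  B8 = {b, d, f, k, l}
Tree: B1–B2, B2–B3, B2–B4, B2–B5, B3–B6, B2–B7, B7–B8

Vertex coverage: the bags together contain {a, b, c, d, e, f, g, h, i, j, k, l}, the full vertex set. Edge coverage: each edge of G has both endpoints in at least one bag. Running intersection: for every vertex, the bags containing it form a connected subtree. All three properties hold, so this is a valid tree decomposition of width max|bag| − 1 = 4, and hence tw(G) ≤ 4.

Yes; width 4.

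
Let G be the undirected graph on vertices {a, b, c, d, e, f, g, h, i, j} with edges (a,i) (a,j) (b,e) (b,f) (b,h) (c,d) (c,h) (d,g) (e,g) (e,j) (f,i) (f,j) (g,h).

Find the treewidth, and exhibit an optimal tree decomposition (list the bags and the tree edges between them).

Treewidth 2.
One such decomposition:
Bags: B1 = {c, d, h}  B2 = {d, g, h}  B3 = {b, g, h}  B4 = {b, e, g}  B5 = {b, e, f}  B6 = {e, f, j}  B7 = {f, i, j}  B8 = {a, i, j}
Tree: B1–B2, B2–B3, B3–B4, B4–B5, B5–B6, B6–B7, B7–B8

Every bag has size at most 3, so the width is 3 − 1 = 2 and tw(G) ≤ 2. Since c–d–g–h–c is a cycle in G, G is not acyclic. Forests are exactly the graphs of treewidth ≤ 1, so tw(G) ≥ 2. Combining the bounds, tw(G) = 2.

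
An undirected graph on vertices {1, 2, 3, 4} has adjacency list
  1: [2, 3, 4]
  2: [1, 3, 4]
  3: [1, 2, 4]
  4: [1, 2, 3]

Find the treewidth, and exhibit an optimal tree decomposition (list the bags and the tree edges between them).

Treewidth 3.
Bags: B1 = {1, 2, 3, 4}
Tree: (single bag)

A single bag containing all 4 vertices is trivially a valid decomposition of width 3. On the other hand G contains the 4-clique {1, 2, 3, 4}. A clique must lie in a single bag of any decomposition, so no decomposition can have width below 3. Combining the bounds, tw(G) = 3.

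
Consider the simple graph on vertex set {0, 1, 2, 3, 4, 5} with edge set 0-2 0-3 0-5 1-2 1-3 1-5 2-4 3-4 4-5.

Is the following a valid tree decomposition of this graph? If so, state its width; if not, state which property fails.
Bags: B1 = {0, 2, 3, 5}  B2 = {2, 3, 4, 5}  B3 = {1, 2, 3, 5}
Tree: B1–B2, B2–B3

Checking the three conditions: (i) the bags cover all of {0, 1, 2, 3, 4, 5}; (ii) for each edge, some bag contains both endpoints; (iii) the bags containing any fixed vertex form a subtree. All hold, so the decomposition is valid with width 4 − 1 = 3.

Yes; width 3.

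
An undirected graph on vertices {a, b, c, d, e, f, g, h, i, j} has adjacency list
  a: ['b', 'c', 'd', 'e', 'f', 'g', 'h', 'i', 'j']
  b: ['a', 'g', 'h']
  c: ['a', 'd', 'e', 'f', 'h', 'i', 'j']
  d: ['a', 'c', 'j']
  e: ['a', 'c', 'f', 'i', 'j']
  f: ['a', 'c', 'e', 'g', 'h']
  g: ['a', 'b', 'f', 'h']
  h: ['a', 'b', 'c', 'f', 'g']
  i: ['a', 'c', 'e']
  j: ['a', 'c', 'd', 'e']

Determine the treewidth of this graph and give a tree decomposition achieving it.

Treewidth 3.
One optimal decomposition is:
Bags: B1 = {a, c, f, h}  B2 = {a, f, g, h}  B3 = {a, c, e, f}  B4 = {a, c, e, i}  B5 = {a, b, g, h}  B6 = {a, c, e, j}  B7 = {a, c, d, j}
Tree: B1–B2, B1–B3, B3–B4, B2–B5, B3–B6, B6–B7

The largest bag has 4 vertices, giving width 3; this decomposition certifies tw(G) ≤ 3. For the lower bound, the 4 vertices {a, f, g, h} are pairwise adjacent, and any tree decomposition puts a clique entirely inside one bag — forcing width ≥ 3. Therefore the treewidth is 3.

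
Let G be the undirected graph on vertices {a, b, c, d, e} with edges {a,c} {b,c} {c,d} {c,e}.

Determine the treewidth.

1

A width-1 tree decomposition is:
Bags: B1 = {c, d}  B2 = {c, e}  B3 = {b, c}  B4 = {a, c}
Tree: B1–B2, B1–B3, B3–B4
Every bag has size at most 2, so the width is 2 − 1 = 1 and tw(G) ≤ 1. Any graph with an edge has treewidth ≥ 1, and G has the edge c–d. Hence tw(G) = 1 exactly.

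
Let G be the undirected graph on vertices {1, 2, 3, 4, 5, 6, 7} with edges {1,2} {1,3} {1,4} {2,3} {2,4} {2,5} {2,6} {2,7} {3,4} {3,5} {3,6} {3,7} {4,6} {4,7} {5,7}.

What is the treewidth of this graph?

3

A width-3 tree decomposition is:
Bags: B1 = {2, 3, 4, 6}  B2 = {1, 2, 3, 4}  B3 = {2, 3, 4, 7}  B4 = {2, 3, 5, 7}
Tree: B1–B2, B1–B3, B3–B4
Each bag holds 4 vertices, so the decomposition has width 3, which upper-bounds the treewidth. For the lower bound, the 4 vertices {1, 2, 3, 4} are pairwise adjacent, and any tree decomposition puts a clique entirely inside one bag — forcing width ≥ 3. Therefore the treewidth is 3.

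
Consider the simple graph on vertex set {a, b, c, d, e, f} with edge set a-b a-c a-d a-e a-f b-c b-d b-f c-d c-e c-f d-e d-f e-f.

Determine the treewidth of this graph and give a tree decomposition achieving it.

The largest bag has 5 vertices, giving width 4; this decomposition certifies tw(G) ≤ 4. Conversely, {a, c, d, e, f} is a clique of size 5, and the vertices of any clique must share a bag in every tree decomposition; so some bag has ≥ 5 vertices and tw(G) ≥ 4. The upper and lower bounds meet at 4, so that is the treewidth.

Treewidth 4.
One optimal decomposition is:
Bags: B1 = {a, c, d, e, f}  B2 = {a, b, c, d, f}
Tree: B1–B2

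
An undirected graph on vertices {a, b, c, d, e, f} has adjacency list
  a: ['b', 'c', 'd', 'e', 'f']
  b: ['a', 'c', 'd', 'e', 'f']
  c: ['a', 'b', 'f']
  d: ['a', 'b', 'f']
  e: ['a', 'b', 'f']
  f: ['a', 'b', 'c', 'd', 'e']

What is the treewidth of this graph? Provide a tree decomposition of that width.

Every bag has size at most 4, so the width is 4 − 1 = 3 and tw(G) ≤ 3. Conversely, {a, b, d, f} is a clique of size 4, and the vertices of any clique must share a bag in every tree decomposition; so some bag has ≥ 4 vertices and tw(G) ≥ 3. Hence tw(G) = 3 exactly.

Treewidth 3.
One optimal decomposition is:
Bags: B1 = {a, b, d, f}  B2 = {a, b, c, f}  B3 = {a, b, e, f}
Tree: B1–B2, B1–B3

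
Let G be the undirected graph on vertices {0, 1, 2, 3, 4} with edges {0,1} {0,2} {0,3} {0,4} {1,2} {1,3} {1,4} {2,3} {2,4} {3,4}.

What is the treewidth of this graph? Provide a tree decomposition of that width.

A single bag containing all 5 vertices is trivially a valid decomposition of width 4. On the other hand G contains the 5-clique {0, 1, 2, 3, 4}. A clique must lie in a single bag of any decomposition, so no decomposition can have width below 4. Therefore the treewidth is 4.

Treewidth 4.
One optimal decomposition is:
Bags: B1 = {0, 1, 2, 3, 4}
Tree: (single bag)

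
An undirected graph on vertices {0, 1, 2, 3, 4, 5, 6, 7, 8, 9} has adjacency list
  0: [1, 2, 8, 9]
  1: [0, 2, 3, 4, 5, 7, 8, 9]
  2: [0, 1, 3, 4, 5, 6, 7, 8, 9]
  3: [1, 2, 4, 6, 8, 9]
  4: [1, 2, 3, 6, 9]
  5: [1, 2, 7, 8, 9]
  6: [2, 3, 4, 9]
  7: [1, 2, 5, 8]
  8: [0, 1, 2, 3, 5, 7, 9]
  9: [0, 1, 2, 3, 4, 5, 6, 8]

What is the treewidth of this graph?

A width-4 tree decomposition is:
Bags: B1 = {1, 2, 3, 8, 9}  B2 = {1, 2, 5, 8, 9}  B3 = {0, 1, 2, 8, 9}  B4 = {1, 2, 3, 4, 9}  B5 = {1, 2, 5, 7, 8}  B6 = {2, 3, 4, 6, 9}
Tree: B1–B2, B2–B3, B1–B4, B2–B5, B4–B6
Each bag holds 5 vertices, so the decomposition has width 4, which upper-bounds the treewidth. For the lower bound, the 5 vertices {0, 1, 2, 8, 9} are pairwise adjacent, and any tree decomposition puts a clique entirely inside one bag — forcing width ≥ 4. The upper and lower bounds meet at 4, so that is the treewidth.

4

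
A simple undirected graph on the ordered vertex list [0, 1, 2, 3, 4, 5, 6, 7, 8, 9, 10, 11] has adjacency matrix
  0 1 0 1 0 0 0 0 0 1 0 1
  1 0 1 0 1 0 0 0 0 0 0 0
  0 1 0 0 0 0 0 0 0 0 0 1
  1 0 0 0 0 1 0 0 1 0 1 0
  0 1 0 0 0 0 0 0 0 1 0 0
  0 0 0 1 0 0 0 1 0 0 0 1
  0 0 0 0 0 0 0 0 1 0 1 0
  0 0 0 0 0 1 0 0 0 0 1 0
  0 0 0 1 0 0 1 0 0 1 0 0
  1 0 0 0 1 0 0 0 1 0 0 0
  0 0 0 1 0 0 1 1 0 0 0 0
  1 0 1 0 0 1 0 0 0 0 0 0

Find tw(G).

3

A width-3 tree decomposition is:
Bags: B1 = {1, 2, 4, 9}  B2 = {0, 1, 2, 9}  B3 = {0, 2, 9, 11}  B4 = {0, 8, 9, 11}  B5 = {0, 3, 8, 11}  B6 = {3, 5, 8, 11}  B7 = {3, 5, 6, 8}  B8 = {3, 5, 6, 10}  B9 = {5, 6, 7, 10}
Tree: B1–B2, B2–B3, B3–B4, B4–B5, B5–B6, B6–B7, B7–B8, B8–B9
The largest bag has 4 vertices, giving width 3; this decomposition certifies tw(G) ≤ 3. For the lower bound: the 4 vertex sets {1,2,4}, {9}, {0}, {3,5,8,11} are disjoint, each induces a connected subgraph, and every pair is joined by at least one edge of G. Contracting each set to a single vertex therefore yields K_{4} as a minor, and since treewidth is minor-monotone, tw(G) ≥ tw(K_{4}) = 3. Therefore the treewidth is 3.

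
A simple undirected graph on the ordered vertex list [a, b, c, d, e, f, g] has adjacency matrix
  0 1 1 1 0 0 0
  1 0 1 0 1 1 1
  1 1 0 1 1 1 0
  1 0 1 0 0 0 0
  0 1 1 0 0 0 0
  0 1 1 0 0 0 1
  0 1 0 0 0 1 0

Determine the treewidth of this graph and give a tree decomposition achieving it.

Treewidth 2.
Bags: B1 = {b, c, f}  B2 = {b, f, g}  B3 = {b, c, e}  B4 = {a, b, c}  B5 = {a, c, d}
Tree: B1–B2, B1–B3, B3–B4, B4–B5

The largest bag has 3 vertices, giving width 2; this decomposition certifies tw(G) ≤ 2. Conversely, {b, f, g} is a clique of size 3, and the vertices of any clique must share a bag in every tree decomposition; so some bag has ≥ 3 vertices and tw(G) ≥ 2. Therefore the treewidth is 2.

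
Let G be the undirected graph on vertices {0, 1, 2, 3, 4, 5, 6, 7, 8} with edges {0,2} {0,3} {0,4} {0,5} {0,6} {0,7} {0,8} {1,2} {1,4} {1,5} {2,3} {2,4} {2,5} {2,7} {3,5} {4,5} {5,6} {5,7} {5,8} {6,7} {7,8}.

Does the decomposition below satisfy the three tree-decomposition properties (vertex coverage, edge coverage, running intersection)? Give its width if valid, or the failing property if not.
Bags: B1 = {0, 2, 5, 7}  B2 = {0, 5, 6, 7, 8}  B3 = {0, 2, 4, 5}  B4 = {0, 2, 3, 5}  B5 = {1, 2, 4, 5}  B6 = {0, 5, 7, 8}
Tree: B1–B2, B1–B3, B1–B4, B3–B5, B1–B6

A tree decomposition must satisfy three properties: every vertex lies in some bag; for every edge, both endpoints lie together in some bag; and for every vertex, the bags containing it form a connected subtree. Here bags containing vertex 8 are not connected in the tree, so the decomposition is invalid.

No — bags containing vertex 8 are not connected in the tree.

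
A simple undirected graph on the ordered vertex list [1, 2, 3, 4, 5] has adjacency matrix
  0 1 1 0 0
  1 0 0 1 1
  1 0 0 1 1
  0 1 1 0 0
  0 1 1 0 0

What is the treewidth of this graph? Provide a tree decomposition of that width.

Each bag holds 3 vertices, so the decomposition has width 2, which upper-bounds the treewidth. The edges 5–2–1–3–5 form a cycle, so G is not a tree and its treewidth is at least 2. The upper and lower bounds meet at 2, so that is the treewidth.

Treewidth 2.
Bags: B1 = {2, 3, 5}  B2 = {1, 2, 3}  B3 = {2, 3, 4}
Tree: B1–B2, B2–B3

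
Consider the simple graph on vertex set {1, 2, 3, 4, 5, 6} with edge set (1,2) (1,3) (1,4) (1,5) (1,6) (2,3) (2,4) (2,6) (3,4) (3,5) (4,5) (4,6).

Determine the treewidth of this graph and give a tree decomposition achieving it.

Treewidth 3.
Bags: B1 = {1, 2, 4, 6}  B2 = {1, 2, 3, 4}  B3 = {1, 3, 4, 5}
Tree: B1–B2, B2–B3

Each bag holds 4 vertices, so the decomposition has width 3, which upper-bounds the treewidth. On the other hand G contains the 4-clique {1, 2, 3, 4}. A clique must lie in a single bag of any decomposition, so no decomposition can have width below 3. Hence tw(G) = 3 exactly.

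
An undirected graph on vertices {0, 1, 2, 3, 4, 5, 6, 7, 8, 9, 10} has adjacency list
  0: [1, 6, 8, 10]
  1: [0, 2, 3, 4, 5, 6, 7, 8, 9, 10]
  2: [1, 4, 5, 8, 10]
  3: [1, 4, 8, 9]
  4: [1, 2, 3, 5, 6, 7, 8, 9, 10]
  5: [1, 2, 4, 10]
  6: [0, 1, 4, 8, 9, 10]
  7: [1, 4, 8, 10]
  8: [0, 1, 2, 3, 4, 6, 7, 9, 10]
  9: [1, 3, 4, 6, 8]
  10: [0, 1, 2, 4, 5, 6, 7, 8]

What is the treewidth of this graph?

4

A width-4 tree decomposition is:
Bags: B1 = {1, 2, 4, 8, 10}  B2 = {1, 4, 6, 8, 10}  B3 = {1, 2, 4, 5, 10}  B4 = {1, 4, 6, 8, 9}  B5 = {0, 1, 6, 8, 10}  B6 = {1, 4, 7, 8, 10}  B7 = {1, 3, 4, 8, 9}
Tree: B1–B2, B1–B3, B2–B4, B2–B5, B1–B6, B4–B7
The largest bag has 5 vertices, giving width 4; this decomposition certifies tw(G) ≤ 4. On the other hand G contains the 5-clique {0, 1, 6, 8, 10}. A clique must lie in a single bag of any decomposition, so no decomposition can have width below 4. Therefore the treewidth is 4.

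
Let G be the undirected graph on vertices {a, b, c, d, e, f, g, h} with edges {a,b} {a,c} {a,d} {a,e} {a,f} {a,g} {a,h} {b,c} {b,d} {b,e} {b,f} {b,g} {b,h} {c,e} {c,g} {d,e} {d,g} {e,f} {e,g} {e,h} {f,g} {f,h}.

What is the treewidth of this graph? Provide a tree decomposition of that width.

Treewidth 4.
One optimal decomposition is:
Bags: B1 = {a, b, e, f, h}  B2 = {a, b, e, f, g}  B3 = {a, b, d, e, g}  B4 = {a, b, c, e, g}
Tree: B1–B2, B2–B3, B3–B4

The largest bag has 5 vertices, giving width 4; this decomposition certifies tw(G) ≤ 4. Conversely, {a, b, d, e, g} is a clique of size 5, and the vertices of any clique must share a bag in every tree decomposition; so some bag has ≥ 5 vertices and tw(G) ≥ 4. Combining the bounds, tw(G) = 4.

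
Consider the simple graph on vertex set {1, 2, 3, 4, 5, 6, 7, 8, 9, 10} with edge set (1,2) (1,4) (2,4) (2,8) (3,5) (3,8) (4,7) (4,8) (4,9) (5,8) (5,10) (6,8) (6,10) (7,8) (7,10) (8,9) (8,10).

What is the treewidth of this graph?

A width-2 tree decomposition is:
Bags: B1 = {7, 8, 10}  B2 = {4, 7, 8}  B3 = {2, 4, 8}  B4 = {5, 8, 10}  B5 = {3, 5, 8}  B6 = {4, 8, 9}  B7 = {6, 8, 10}  B8 = {1, 2, 4}
Tree: B1–B2, B2–B3, B1–B4, B4–B5, B3–B6, B4–B7, B3–B8
Each bag holds 3 vertices, so the decomposition has width 2, which upper-bounds the treewidth. On the other hand G contains the 3-clique {3, 5, 8}. A clique must lie in a single bag of any decomposition, so no decomposition can have width below 2. The upper and lower bounds meet at 2, so that is the treewidth.

2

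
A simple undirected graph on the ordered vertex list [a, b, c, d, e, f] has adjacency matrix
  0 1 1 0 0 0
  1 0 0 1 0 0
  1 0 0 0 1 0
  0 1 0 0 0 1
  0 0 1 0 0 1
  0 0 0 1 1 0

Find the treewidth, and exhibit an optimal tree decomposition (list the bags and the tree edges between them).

Treewidth 2.
Bags: B1 = {a, b, d}  B2 = {a, d, f}  B3 = {a, e, f}  B4 = {a, c, e}
Tree: B1–B2, B2–B3, B3–B4

Each bag holds 3 vertices, so the decomposition has width 2, which upper-bounds the treewidth. For the lower bound, G contains the cycle a–b–d–f–e–c–a, so G is not a forest; only forests have treewidth ≤ 1, hence tw(G) ≥ 2. The upper and lower bounds meet at 2, so that is the treewidth.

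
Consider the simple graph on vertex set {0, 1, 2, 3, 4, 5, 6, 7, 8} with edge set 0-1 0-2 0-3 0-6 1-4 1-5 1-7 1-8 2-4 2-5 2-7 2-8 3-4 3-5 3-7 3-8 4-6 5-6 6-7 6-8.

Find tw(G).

4

A width-4 tree decomposition is:
Bags: B1 = {1, 2, 3, 6, 8}  B2 = {0, 1, 2, 3, 6}  B3 = {1, 2, 3, 5, 6}  B4 = {1, 2, 3, 4, 6}  B5 = {1, 2, 3, 6, 7}
Tree: B1–B2, B2–B3, B3–B4, B4–B5
Each bag holds 5 vertices, so the decomposition has width 4, which upper-bounds the treewidth. For the lower bound: the 5 vertex sets {6,8}, {0,1}, {2,5}, {3}, {4} are disjoint, each induces a connected subgraph, and every pair is joined by at least one edge of G. Contracting each set to a single vertex therefore yields K_{5} as a minor, and since treewidth is minor-monotone, tw(G) ≥ tw(K_{5}) = 4. The upper and lower bounds meet at 4, so that is the treewidth.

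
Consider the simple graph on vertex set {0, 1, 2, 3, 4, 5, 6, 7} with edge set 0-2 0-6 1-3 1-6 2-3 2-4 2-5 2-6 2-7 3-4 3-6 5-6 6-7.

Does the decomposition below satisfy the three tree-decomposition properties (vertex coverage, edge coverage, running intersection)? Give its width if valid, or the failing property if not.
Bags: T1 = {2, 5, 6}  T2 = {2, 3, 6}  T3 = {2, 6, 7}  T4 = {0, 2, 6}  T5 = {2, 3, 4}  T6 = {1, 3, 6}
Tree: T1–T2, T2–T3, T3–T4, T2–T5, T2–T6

Every vertex of G appears in some bag (union = {0, 1, 2, 3, 4, 5, 6, 7}); every edge is covered by a bag; and for each vertex v the set of bags containing v is connected in the bag tree. The decomposition is therefore valid. The largest bag has 3 vertices, so the width is 2.

Yes; width 2.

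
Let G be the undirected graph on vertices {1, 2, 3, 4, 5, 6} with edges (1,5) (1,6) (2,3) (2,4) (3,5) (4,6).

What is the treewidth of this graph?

2

A width-2 tree decomposition is:
Bags: B1 = {2, 4, 6}  B2 = {2, 3, 6}  B3 = {3, 5, 6}  B4 = {1, 5, 6}
Tree: B1–B2, B2–B3, B3–B4
Every bag has size at most 3, so the width is 3 − 1 = 2 and tw(G) ≤ 2. Since 6–4–2–3–5–1–6 is a cycle in G, G is not acyclic. Forests are exactly the graphs of treewidth ≤ 1, so tw(G) ≥ 2. The upper and lower bounds meet at 2, so that is the treewidth.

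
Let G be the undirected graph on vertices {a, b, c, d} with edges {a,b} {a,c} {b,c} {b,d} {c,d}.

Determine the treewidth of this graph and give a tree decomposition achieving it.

Every bag has size at most 3, so the width is 3 − 1 = 2 and tw(G) ≤ 2. On the other hand G contains the 3-clique {b, c, d}. A clique must lie in a single bag of any decomposition, so no decomposition can have width below 2. Hence tw(G) = 2 exactly.

Treewidth 2.
One optimal decomposition is:
Bags: B1 = {b, c, d}  B2 = {a, b, c}
Tree: B1–B2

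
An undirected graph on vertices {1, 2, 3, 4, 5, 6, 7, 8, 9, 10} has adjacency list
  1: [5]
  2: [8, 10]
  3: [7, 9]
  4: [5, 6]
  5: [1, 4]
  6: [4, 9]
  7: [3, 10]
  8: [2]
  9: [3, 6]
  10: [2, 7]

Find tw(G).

A width-1 tree decomposition is:
Bags: B1 = {1, 5}  B2 = {4, 5}  B3 = {4, 6}  B4 = {6, 9}  B5 = {3, 9}  B6 = {3, 7}  B7 = {7, 10}  B8 = {2, 10}  B9 = {2, 8}
Tree: B1–B2, B2–B3, B3–B4, B4–B5, B5–B6, B6–B7, B7–B8, B8–B9
Each bag holds 2 vertices, so the decomposition has width 1, which upper-bounds the treewidth. G has an edge, so its treewidth is at least 1. The upper and lower bounds meet at 1, so that is the treewidth.

1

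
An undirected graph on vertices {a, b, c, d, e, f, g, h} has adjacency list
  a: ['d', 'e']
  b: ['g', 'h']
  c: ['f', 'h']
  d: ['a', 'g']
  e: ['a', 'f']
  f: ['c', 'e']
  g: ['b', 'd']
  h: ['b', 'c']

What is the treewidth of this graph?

2

A width-2 tree decomposition is:
Bags: B1 = {a, d, e}  B2 = {d, e, f}  B3 = {c, d, f}  B4 = {c, d, h}  B5 = {b, d, h}  B6 = {b, d, g}
Tree: B1–B2, B2–B3, B3–B4, B4–B5, B5–B6
Every bag has size at most 3, so the width is 3 − 1 = 2 and tw(G) ≤ 2. Since d–a–e–f–c–h–b–g–d is a cycle in G, G is not acyclic. Forests are exactly the graphs of treewidth ≤ 1, so tw(G) ≥ 2. The upper and lower bounds meet at 2, so that is the treewidth.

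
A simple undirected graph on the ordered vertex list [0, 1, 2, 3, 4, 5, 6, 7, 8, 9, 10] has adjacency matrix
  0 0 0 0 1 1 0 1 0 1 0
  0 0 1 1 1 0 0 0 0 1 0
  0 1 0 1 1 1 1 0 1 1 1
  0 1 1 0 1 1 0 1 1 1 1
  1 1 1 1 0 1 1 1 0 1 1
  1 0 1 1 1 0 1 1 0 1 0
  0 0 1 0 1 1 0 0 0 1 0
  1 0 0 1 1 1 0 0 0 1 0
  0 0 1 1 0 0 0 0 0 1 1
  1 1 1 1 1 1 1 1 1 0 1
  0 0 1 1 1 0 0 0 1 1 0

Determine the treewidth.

4

A width-4 tree decomposition is:
Bags: B1 = {2, 3, 4, 5, 9}  B2 = {3, 4, 5, 7, 9}  B3 = {2, 4, 5, 6, 9}  B4 = {2, 3, 4, 9, 10}  B5 = {0, 4, 5, 7, 9}  B6 = {1, 2, 3, 4, 9}  B7 = {2, 3, 8, 9, 10}
Tree: B1–B2, B1–B3, B1–B4, B2–B5, B4–B6, B4–B7
Each bag holds 5 vertices, so the decomposition has width 4, which upper-bounds the treewidth. Conversely, {2, 3, 8, 9, 10} is a clique of size 5, and the vertices of any clique must share a bag in every tree decomposition; so some bag has ≥ 5 vertices and tw(G) ≥ 4. The upper and lower bounds meet at 4, so that is the treewidth.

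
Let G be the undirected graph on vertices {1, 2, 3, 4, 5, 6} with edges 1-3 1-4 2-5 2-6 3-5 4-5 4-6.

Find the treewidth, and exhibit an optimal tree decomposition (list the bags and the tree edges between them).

Treewidth 2.
Bags: B1 = {2, 5, 6}  B2 = {4, 5, 6}  B3 = {3, 4, 5}  B4 = {1, 3, 4}
Tree: B1–B2, B2–B3, B3–B4

The largest bag has 3 vertices, giving width 2; this decomposition certifies tw(G) ≤ 2. Since 2–6–4–5–2 is a cycle in G, G is not acyclic. Forests are exactly the graphs of treewidth ≤ 1, so tw(G) ≥ 2. The upper and lower bounds meet at 2, so that is the treewidth.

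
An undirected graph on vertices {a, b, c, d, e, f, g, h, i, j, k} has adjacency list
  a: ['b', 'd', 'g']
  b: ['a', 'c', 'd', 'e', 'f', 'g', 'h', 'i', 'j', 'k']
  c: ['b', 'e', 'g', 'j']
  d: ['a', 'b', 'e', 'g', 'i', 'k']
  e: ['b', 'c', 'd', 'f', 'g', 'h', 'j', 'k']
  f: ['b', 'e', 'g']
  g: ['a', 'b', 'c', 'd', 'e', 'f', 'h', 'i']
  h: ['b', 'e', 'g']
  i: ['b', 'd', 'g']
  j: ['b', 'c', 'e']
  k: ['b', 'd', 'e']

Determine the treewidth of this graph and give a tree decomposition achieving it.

The largest bag has 4 vertices, giving width 3; this decomposition certifies tw(G) ≤ 3. For the lower bound, the 4 vertices {b, d, e, g} are pairwise adjacent, and any tree decomposition puts a clique entirely inside one bag — forcing width ≥ 3. The upper and lower bounds meet at 3, so that is the treewidth.

Treewidth 3.
One optimal decomposition is:
Bags: B1 = {b, d, e, g}  B2 = {a, b, d, g}  B3 = {b, e, g, h}  B4 = {b, d, e, k}  B5 = {b, c, e, g}  B6 = {b, c, e, j}  B7 = {b, e, f, g}  B8 = {b, d, g, i}
Tree: B1–B2, B1–B3, B1–B4, B1–B5, B5–B6, B5–B7, B2–B8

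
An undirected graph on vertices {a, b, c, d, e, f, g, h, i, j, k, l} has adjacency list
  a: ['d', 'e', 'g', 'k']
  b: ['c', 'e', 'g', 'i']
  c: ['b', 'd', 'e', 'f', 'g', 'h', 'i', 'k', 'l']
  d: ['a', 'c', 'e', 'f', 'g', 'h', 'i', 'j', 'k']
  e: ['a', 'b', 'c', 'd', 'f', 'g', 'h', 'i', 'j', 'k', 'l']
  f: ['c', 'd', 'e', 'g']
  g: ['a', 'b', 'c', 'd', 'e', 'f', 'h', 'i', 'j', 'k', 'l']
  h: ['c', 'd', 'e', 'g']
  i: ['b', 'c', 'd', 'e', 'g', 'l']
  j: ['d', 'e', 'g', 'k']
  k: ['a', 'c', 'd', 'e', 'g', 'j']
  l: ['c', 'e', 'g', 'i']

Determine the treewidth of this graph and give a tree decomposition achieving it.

Treewidth 4.
One optimal decomposition is:
Bags: B1 = {c, d, e, g, k}  B2 = {a, d, e, g, k}  B3 = {c, d, e, g, i}  B4 = {d, e, g, j, k}  B5 = {c, d, e, f, g}  B6 = {c, e, g, i, l}  B7 = {b, c, e, g, i}  B8 = {c, d, e, g, h}
Tree: B1–B2, B1–B3, B2–B4, B3–B5, B3–B6, B6–B7, B1–B8

Each bag holds 5 vertices, so the decomposition has width 4, which upper-bounds the treewidth. Conversely, {d, e, g, j, k} is a clique of size 5, and the vertices of any clique must share a bag in every tree decomposition; so some bag has ≥ 5 vertices and tw(G) ≥ 4. The upper and lower bounds meet at 4, so that is the treewidth.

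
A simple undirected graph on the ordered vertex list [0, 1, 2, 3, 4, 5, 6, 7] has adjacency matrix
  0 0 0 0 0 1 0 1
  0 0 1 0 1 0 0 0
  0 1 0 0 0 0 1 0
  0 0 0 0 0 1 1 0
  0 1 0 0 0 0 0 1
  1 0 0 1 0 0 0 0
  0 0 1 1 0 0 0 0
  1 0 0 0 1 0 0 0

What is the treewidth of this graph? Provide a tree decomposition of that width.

Treewidth 2.
Bags: B1 = {0, 3, 5}  B2 = {0, 3, 7}  B3 = {3, 4, 7}  B4 = {1, 3, 4}  B5 = {1, 2, 3}  B6 = {2, 3, 6}
Tree: B1–B2, B2–B3, B3–B4, B4–B5, B5–B6

Every bag has size at most 3, so the width is 3 − 1 = 2 and tw(G) ≤ 2. The edges 3–5–0–7–4–1–2–6–3 form a cycle, so G is not a tree and its treewidth is at least 2. Combining the bounds, tw(G) = 2.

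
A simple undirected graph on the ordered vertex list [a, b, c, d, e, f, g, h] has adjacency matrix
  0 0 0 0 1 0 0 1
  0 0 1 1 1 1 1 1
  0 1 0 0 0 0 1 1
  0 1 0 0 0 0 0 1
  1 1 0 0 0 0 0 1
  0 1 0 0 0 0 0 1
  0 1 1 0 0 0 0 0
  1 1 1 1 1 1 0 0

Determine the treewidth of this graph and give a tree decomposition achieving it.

The largest bag has 3 vertices, giving width 2; this decomposition certifies tw(G) ≤ 2. On the other hand G contains the 3-clique {b, c, g}. A clique must lie in a single bag of any decomposition, so no decomposition can have width below 2. Combining the bounds, tw(G) = 2.

Treewidth 2.
One optimal decomposition is:
Bags: B1 = {b, c, h}  B2 = {b, e, h}  B3 = {b, f, h}  B4 = {b, c, g}  B5 = {a, e, h}  B6 = {b, d, h}
Tree: B1–B2, B1–B3, B1–B4, B2–B5, B2–B6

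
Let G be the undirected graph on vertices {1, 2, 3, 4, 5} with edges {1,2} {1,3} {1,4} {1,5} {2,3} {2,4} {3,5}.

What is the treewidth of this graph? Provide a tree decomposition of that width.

Treewidth 2.
Bags: B1 = {1, 2, 4}  B2 = {1, 2, 3}  B3 = {1, 3, 5}
Tree: B1–B2, B2–B3

The largest bag has 3 vertices, giving width 2; this decomposition certifies tw(G) ≤ 2. Conversely, {1, 2, 3} is a clique of size 3, and the vertices of any clique must share a bag in every tree decomposition; so some bag has ≥ 3 vertices and tw(G) ≥ 2. Combining the bounds, tw(G) = 2.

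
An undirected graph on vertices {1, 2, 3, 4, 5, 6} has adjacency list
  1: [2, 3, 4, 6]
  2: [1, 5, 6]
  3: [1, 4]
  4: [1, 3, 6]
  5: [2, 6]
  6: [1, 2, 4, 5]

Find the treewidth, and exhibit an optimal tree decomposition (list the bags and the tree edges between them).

The largest bag has 3 vertices, giving width 2; this decomposition certifies tw(G) ≤ 2. On the other hand G contains the 3-clique {1, 2, 6}. A clique must lie in a single bag of any decomposition, so no decomposition can have width below 2. Therefore the treewidth is 2.

Treewidth 2.
One such decomposition:
Bags: B1 = {1, 3, 4}  B2 = {1, 4, 6}  B3 = {1, 2, 6}  B4 = {2, 5, 6}
Tree: B1–B2, B2–B3, B3–B4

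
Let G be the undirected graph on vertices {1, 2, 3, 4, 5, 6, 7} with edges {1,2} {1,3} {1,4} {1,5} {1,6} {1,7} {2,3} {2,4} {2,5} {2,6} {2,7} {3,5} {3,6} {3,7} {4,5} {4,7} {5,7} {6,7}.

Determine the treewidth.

4

A width-4 tree decomposition is:
Bags: B1 = {1, 2, 3, 5, 7}  B2 = {1, 2, 3, 6, 7}  B3 = {1, 2, 4, 5, 7}
Tree: B1–B2, B1–B3
Each bag holds 5 vertices, so the decomposition has width 4, which upper-bounds the treewidth. On the other hand G contains the 5-clique {1, 2, 3, 5, 7}. A clique must lie in a single bag of any decomposition, so no decomposition can have width below 4. Hence tw(G) = 4 exactly.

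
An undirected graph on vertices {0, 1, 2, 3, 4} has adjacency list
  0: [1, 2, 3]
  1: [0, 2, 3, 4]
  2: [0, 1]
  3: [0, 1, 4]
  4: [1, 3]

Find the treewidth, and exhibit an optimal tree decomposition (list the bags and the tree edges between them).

Each bag holds 3 vertices, so the decomposition has width 2, which upper-bounds the treewidth. Conversely, {0, 1, 2} is a clique of size 3, and the vertices of any clique must share a bag in every tree decomposition; so some bag has ≥ 3 vertices and tw(G) ≥ 2. Combining the bounds, tw(G) = 2.

Treewidth 2.
One optimal decomposition is:
Bags: B1 = {0, 1, 2}  B2 = {0, 1, 3}  B3 = {1, 3, 4}
Tree: B1–B2, B2–B3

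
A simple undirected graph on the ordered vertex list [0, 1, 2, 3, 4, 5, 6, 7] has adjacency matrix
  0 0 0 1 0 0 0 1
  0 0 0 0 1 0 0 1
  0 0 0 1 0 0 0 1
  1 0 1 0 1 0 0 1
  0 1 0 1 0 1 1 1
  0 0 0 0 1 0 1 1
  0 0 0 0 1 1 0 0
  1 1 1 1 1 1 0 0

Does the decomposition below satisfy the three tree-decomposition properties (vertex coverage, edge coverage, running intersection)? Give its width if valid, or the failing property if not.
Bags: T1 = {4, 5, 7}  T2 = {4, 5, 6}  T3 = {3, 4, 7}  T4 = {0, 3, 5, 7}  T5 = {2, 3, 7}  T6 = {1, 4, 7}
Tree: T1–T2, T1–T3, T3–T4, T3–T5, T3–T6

No — bags containing vertex 5 are not connected in the tree.

A tree decomposition must satisfy three properties: every vertex lies in some bag; for every edge, both endpoints lie together in some bag; and for every vertex, the bags containing it form a connected subtree. Here bags containing vertex 5 are not connected in the tree, so the decomposition is invalid.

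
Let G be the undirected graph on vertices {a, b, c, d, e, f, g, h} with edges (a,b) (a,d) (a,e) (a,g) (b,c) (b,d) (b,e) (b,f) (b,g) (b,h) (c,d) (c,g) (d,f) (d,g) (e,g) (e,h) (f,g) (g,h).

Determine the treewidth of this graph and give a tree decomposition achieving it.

Treewidth 3.
One such decomposition:
Bags: B1 = {a, b, e, g}  B2 = {a, b, d, g}  B3 = {b, c, d, g}  B4 = {b, d, f, g}  B5 = {b, e, g, h}
Tree: B1–B2, B2–B3, B2–B4, B1–B5

The largest bag has 4 vertices, giving width 3; this decomposition certifies tw(G) ≤ 3. Conversely, {b, d, f, g} is a clique of size 4, and the vertices of any clique must share a bag in every tree decomposition; so some bag has ≥ 4 vertices and tw(G) ≥ 3. Therefore the treewidth is 3.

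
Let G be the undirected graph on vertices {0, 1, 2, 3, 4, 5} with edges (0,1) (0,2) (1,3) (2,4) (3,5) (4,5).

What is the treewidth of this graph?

2

A width-2 tree decomposition is:
Bags: B1 = {0, 2, 4}  B2 = {0, 4, 5}  B3 = {0, 3, 5}  B4 = {0, 1, 3}
Tree: B1–B2, B2–B3, B3–B4
The largest bag has 3 vertices, giving width 2; this decomposition certifies tw(G) ≤ 2. The edges 0–2–4–5–3–1–0 form a cycle, so G is not a tree and its treewidth is at least 2. Combining the bounds, tw(G) = 2.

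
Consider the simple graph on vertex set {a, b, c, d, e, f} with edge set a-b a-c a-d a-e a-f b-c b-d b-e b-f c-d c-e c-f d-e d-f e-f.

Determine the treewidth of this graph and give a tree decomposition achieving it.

A single bag containing all 6 vertices is trivially a valid decomposition of width 5. On the other hand G contains the 6-clique {a, b, c, d, e, f}. A clique must lie in a single bag of any decomposition, so no decomposition can have width below 5. Therefore the treewidth is 5.

Treewidth 5.
Bags: B1 = {a, b, c, d, e, f}
Tree: (single bag)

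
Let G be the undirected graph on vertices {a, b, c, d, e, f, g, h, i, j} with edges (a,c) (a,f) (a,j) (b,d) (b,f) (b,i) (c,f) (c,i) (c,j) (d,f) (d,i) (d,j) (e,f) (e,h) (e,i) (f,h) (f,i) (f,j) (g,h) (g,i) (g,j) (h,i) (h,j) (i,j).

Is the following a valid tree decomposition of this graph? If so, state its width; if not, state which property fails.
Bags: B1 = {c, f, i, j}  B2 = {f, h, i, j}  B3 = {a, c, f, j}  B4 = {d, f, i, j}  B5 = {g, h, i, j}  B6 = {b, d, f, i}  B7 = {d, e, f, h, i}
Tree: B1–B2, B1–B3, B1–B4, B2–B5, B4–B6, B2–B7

A tree decomposition must satisfy three properties: every vertex lies in some bag; for every edge, both endpoints lie together in some bag; and for every vertex, the bags containing it form a connected subtree. Here bags containing vertex d are not connected in the tree, so the decomposition is invalid.

No — bags containing vertex d are not connected in the tree.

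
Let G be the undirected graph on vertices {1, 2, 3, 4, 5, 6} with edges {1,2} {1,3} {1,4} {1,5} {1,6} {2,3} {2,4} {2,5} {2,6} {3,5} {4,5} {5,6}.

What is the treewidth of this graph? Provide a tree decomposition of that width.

The largest bag has 4 vertices, giving width 3; this decomposition certifies tw(G) ≤ 3. Conversely, {1, 2, 3, 5} is a clique of size 4, and the vertices of any clique must share a bag in every tree decomposition; so some bag has ≥ 4 vertices and tw(G) ≥ 3. Combining the bounds, tw(G) = 3.

Treewidth 3.
Bags: B1 = {1, 2, 3, 5}  B2 = {1, 2, 5, 6}  B3 = {1, 2, 4, 5}
Tree: B1–B2, B1–B3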